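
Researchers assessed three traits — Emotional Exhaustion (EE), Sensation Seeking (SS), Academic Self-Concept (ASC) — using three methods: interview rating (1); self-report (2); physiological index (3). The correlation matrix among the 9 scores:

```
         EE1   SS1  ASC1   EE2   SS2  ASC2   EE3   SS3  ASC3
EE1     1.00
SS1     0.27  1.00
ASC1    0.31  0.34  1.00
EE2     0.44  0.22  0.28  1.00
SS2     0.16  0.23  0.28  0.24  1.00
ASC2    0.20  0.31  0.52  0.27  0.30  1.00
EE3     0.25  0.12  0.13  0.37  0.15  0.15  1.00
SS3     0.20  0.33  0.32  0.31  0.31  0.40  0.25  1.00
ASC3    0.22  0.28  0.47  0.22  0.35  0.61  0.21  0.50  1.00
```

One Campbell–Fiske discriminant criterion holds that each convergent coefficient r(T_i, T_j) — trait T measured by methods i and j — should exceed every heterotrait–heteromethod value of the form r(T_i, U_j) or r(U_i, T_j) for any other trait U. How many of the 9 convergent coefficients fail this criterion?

2

Each convergent coefficient versus the relevant comparison correlations:
EE (methods 1·2): 0.44 vs {0.16, 0.22, 0.20, 0.28} → pass.
EE (methods 1·3): 0.25 vs {0.20, 0.12, 0.22, 0.13} → pass.
EE (methods 2·3): 0.37 vs {0.31, 0.15, 0.22, 0.15} → pass.
SS (methods 1·2): 0.23 vs {0.22, 0.16, 0.31, 0.28} → fail.
SS (methods 1·3): 0.33 vs {0.12, 0.20, 0.28, 0.32} → pass.
SS (methods 2·3): 0.31 vs {0.15, 0.31, 0.35, 0.40} → fail.
ASC (methods 1·2): 0.52 vs {0.28, 0.20, 0.28, 0.31} → pass.
ASC (methods 1·3): 0.47 vs {0.13, 0.22, 0.32, 0.28} → pass.
ASC (methods 2·3): 0.61 vs {0.15, 0.22, 0.40, 0.35} → pass.
2 of 9 fail.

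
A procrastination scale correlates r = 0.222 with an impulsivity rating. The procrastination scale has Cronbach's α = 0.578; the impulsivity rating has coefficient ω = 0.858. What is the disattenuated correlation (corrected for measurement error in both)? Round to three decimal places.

r_true = r_obs / √(r_xx · r_yy) = 0.222 / √(0.578 × 0.858) = 0.222 / √0.495924 = 0.222 / 0.7042 ≈ 0.315.

0.315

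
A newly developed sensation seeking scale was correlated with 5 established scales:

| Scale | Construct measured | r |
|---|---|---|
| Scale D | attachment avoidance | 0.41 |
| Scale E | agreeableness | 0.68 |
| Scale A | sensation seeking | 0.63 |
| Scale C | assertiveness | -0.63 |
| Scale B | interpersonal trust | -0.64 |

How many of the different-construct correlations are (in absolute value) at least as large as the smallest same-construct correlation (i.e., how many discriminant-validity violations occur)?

Convergent (same construct = sensation seeking): Scale A.
Smallest convergent = 0.63. Discriminant |r|: 0.41, 0.68, 0.63, 0.64; count ≥ 0.63 → 3.

3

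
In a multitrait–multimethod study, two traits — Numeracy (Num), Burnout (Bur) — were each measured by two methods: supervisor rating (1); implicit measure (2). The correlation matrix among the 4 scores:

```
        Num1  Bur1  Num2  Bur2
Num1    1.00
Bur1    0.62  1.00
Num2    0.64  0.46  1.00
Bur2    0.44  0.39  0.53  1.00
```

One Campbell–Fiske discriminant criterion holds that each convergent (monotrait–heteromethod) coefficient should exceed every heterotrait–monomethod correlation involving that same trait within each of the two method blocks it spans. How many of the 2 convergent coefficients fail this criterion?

1

Each convergent coefficient versus the relevant comparison correlations:
Num (methods 1·2): 0.64 vs {0.62, 0.53} → pass.
Bur (methods 1·2): 0.39 vs {0.62, 0.53} → fail.
1 of 2 fail.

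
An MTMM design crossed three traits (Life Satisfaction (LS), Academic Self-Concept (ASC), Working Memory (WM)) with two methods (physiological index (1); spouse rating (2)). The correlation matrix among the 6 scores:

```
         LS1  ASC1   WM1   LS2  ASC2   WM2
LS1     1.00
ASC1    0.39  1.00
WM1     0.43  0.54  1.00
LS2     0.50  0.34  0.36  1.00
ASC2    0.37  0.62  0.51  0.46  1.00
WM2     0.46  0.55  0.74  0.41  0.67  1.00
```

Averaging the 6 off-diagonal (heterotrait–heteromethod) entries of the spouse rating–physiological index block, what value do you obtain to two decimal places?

0.43

HTHM values (method 2 × method 1): 0.34, 0.36, 0.37, 0.51, 0.46, 0.55; mean = 2.59/6 = 0.43.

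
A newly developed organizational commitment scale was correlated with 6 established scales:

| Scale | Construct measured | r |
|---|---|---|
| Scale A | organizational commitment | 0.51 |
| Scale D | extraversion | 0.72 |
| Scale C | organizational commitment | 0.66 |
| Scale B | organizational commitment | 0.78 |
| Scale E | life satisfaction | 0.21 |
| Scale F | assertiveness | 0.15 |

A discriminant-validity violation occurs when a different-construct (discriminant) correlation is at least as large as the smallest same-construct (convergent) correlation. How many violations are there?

1

Convergent (same construct = organizational commitment): Scale A, Scale C, Scale B.
Smallest convergent = 0.51. Discriminant values: 0.72, 0.21, 0.15; count ≥ 0.51 → 1.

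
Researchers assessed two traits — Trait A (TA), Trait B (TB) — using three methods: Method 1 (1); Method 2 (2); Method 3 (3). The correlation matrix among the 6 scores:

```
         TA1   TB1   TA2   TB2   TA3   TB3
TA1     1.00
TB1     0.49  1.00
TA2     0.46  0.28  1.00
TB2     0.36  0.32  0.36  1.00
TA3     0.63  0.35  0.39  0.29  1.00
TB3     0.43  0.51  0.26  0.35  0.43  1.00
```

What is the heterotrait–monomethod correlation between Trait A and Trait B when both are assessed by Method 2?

Different traits, same method: r(TA2, TB2) = 0.36.

0.36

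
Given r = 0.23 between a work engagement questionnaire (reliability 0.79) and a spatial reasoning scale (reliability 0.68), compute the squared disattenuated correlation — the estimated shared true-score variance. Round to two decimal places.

Disattenuated r = 0.23 / √(0.79 × 0.68) = 0.23 / 0.7329 = 0.3138.
Shared true-score variance = 0.3138² = 0.0985 ≈ 0.10.

0.10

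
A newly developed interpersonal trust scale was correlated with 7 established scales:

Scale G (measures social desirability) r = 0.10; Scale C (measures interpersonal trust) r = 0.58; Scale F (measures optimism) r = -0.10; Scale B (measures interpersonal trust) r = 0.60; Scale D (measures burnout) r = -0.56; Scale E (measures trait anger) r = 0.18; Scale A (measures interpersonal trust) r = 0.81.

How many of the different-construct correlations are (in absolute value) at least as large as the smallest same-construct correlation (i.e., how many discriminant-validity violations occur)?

0

Convergent (same construct = interpersonal trust): Scale C, Scale B, Scale A.
Smallest convergent = 0.58. Discriminant |r|: 0.10, 0.10, 0.56, 0.18; count ≥ 0.58 → 0.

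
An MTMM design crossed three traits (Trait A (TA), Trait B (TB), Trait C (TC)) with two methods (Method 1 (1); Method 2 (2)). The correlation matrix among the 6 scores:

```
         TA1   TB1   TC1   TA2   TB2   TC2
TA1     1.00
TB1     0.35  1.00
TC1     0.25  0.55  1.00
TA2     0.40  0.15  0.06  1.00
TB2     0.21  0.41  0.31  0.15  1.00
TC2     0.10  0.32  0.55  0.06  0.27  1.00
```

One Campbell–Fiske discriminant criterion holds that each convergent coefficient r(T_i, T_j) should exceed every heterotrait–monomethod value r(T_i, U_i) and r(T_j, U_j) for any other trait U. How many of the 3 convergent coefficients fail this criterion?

Each convergent coefficient versus the relevant comparison correlations:
TA (methods 1·2): 0.40 vs {0.35, 0.15, 0.25, 0.06} → pass.
TB (methods 1·2): 0.41 vs {0.35, 0.15, 0.55, 0.27} → fail.
TC (methods 1·2): 0.55 vs {0.25, 0.06, 0.55, 0.27} → fail.
2 of 3 fail.

2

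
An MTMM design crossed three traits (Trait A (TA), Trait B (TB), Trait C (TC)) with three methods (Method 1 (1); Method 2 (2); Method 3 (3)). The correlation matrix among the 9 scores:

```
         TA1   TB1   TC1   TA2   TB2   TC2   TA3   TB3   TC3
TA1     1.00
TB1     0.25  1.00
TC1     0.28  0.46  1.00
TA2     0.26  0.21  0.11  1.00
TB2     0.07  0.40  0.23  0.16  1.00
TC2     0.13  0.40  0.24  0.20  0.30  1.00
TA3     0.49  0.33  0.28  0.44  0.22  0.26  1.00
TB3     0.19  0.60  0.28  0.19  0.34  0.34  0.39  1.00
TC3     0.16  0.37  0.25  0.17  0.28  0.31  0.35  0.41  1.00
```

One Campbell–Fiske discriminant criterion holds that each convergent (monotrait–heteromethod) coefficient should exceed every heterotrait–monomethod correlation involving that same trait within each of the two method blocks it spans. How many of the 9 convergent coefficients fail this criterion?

6

Checking each validity diagonal entry against its comparison values:
TA (methods 1·2): 0.26 vs {0.25, 0.16, 0.28, 0.20} → fail.
TA (methods 1·3): 0.49 vs {0.25, 0.39, 0.28, 0.35} → pass.
TA (methods 2·3): 0.44 vs {0.16, 0.39, 0.20, 0.35} → pass.
TB (methods 1·2): 0.40 vs {0.25, 0.16, 0.46, 0.30} → fail.
TB (methods 1·3): 0.60 vs {0.25, 0.39, 0.46, 0.41} → pass.
TB (methods 2·3): 0.34 vs {0.16, 0.39, 0.30, 0.41} → fail.
TC (methods 1·2): 0.24 vs {0.28, 0.20, 0.46, 0.30} → fail.
TC (methods 1·3): 0.25 vs {0.28, 0.35, 0.46, 0.41} → fail.
TC (methods 2·3): 0.31 vs {0.20, 0.35, 0.30, 0.41} → fail.
6 of 9 fail.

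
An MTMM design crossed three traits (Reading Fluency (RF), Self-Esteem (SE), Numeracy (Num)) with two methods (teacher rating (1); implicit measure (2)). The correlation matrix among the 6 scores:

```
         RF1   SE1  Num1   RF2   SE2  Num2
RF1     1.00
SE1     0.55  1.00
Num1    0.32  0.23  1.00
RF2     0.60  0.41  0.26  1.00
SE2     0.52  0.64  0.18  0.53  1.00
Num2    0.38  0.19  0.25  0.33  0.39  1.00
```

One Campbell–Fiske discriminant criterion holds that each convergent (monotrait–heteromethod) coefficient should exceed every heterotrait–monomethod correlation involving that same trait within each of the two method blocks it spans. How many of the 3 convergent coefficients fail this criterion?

Each convergent coefficient versus the relevant comparison correlations:
RF (methods 1·2): 0.60 vs {0.55, 0.53, 0.32, 0.33} → pass.
SE (methods 1·2): 0.64 vs {0.55, 0.53, 0.23, 0.39} → pass.
Num (methods 1·2): 0.25 vs {0.32, 0.33, 0.23, 0.39} → fail.
1 of 3 fail.

1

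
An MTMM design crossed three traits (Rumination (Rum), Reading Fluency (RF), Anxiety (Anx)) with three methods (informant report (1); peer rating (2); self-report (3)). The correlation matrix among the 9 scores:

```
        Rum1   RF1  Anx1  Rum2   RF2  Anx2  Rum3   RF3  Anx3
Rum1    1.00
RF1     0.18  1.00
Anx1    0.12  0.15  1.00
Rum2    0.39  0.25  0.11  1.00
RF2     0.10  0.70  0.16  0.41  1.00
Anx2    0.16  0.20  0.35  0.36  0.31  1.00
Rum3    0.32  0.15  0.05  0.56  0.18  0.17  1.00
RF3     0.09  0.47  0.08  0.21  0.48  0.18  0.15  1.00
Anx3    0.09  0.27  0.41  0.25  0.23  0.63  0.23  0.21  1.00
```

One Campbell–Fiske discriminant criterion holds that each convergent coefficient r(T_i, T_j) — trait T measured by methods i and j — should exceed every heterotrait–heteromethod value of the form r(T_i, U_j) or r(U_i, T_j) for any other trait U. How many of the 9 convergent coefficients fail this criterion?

Convergent coefficients and their comparison sets:
Rum (methods 1·2): 0.39 vs {0.10, 0.25, 0.16, 0.11} → pass.
Rum (methods 1·3): 0.32 vs {0.09, 0.15, 0.09, 0.05} → pass.
Rum (methods 2·3): 0.56 vs {0.21, 0.18, 0.25, 0.17} → pass.
RF (methods 1·2): 0.70 vs {0.25, 0.10, 0.20, 0.16} → pass.
RF (methods 1·3): 0.47 vs {0.15, 0.09, 0.27, 0.08} → pass.
RF (methods 2·3): 0.48 vs {0.18, 0.21, 0.23, 0.18} → pass.
Anx (methods 1·2): 0.35 vs {0.11, 0.16, 0.16, 0.20} → pass.
Anx (methods 1·3): 0.41 vs {0.05, 0.09, 0.08, 0.27} → pass.
Anx (methods 2·3): 0.63 vs {0.17, 0.25, 0.18, 0.23} → pass.
0 of 9 fail.

0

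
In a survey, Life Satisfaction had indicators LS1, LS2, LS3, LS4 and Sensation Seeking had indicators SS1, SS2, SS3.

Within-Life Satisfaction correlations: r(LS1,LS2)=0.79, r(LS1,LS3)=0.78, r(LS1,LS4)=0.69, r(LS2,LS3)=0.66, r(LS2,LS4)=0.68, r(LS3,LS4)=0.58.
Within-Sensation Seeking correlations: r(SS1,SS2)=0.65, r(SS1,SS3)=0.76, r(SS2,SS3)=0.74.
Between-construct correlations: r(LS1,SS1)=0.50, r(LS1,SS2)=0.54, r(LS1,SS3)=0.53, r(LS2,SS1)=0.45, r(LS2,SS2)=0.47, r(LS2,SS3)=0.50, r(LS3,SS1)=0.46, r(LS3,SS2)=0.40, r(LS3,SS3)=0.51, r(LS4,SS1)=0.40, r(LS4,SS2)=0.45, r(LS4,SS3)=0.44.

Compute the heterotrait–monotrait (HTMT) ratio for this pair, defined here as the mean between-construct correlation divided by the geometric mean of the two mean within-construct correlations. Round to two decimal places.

0.67

Between-construct mean = 5.65/12 = 0.4708.
Mean within-LS = 4.18/6 = 0.6967; mean within-SS = 2.15/3 = 0.7167.
Geometric mean = √(0.6967 × 0.7167) = 0.7066.
HTMT = 0.4708 / 0.7066 = 0.67.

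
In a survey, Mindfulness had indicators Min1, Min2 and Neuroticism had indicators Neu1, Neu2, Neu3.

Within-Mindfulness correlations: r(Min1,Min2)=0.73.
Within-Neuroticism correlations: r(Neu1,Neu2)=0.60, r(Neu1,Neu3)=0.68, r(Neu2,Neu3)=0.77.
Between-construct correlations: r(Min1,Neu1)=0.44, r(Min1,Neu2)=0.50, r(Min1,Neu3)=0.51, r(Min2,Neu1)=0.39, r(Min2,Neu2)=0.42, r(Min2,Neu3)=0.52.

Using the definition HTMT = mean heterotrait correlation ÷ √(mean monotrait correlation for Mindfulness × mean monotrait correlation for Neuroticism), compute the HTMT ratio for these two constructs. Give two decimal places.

0.66

Mean between = 2.78/6 = 0.4633.
Mean within-Min = 0.73/1 = 0.7300; mean within-Neu = 2.05/3 = 0.6833.
Geometric mean = √(0.7300 × 0.6833) = 0.7063.
HTMT = 0.4633 / 0.7063 = 0.66.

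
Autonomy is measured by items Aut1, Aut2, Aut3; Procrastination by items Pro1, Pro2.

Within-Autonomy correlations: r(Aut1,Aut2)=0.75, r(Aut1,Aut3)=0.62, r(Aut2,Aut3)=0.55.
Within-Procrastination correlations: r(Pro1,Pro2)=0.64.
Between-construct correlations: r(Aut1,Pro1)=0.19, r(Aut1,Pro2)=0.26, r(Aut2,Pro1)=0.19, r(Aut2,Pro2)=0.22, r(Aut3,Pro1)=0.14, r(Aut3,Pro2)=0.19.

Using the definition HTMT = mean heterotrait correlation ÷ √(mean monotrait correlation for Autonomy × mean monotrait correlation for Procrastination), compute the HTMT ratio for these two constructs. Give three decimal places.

0.310

Between-construct mean = 1.19/6 = 0.1983.
Mean within-Aut = 1.92/3 = 0.6400; mean within-Pro = 0.64/1 = 0.6400.
Geometric mean = √(0.6400 × 0.6400) = 0.6400.
HTMT = 0.1983 / 0.6400 = 0.310.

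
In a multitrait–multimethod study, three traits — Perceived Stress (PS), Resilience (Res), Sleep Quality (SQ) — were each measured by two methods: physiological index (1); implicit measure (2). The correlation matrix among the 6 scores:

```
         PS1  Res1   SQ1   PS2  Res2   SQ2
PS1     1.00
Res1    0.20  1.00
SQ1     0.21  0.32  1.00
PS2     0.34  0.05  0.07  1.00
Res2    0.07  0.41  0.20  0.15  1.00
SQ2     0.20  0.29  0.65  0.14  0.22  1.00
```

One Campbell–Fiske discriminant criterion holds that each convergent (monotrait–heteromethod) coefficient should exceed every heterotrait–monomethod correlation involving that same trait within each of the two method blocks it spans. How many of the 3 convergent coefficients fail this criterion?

Each convergent coefficient versus the relevant comparison correlations:
PS (methods 1·2): 0.34 vs {0.20, 0.15, 0.21, 0.14} → pass.
Res (methods 1·2): 0.41 vs {0.20, 0.15, 0.32, 0.22} → pass.
SQ (methods 1·2): 0.65 vs {0.21, 0.14, 0.32, 0.22} → pass.
0 of 3 fail.

0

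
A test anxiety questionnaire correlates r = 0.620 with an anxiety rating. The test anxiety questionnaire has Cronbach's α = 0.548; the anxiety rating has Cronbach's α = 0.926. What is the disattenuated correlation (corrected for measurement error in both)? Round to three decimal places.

r_true = r_obs / √(r_xx · r_yy) = 0.620 / √(0.548 × 0.926) = 0.620 / √0.507448 = 0.620 / 0.7124 ≈ 0.870.

0.870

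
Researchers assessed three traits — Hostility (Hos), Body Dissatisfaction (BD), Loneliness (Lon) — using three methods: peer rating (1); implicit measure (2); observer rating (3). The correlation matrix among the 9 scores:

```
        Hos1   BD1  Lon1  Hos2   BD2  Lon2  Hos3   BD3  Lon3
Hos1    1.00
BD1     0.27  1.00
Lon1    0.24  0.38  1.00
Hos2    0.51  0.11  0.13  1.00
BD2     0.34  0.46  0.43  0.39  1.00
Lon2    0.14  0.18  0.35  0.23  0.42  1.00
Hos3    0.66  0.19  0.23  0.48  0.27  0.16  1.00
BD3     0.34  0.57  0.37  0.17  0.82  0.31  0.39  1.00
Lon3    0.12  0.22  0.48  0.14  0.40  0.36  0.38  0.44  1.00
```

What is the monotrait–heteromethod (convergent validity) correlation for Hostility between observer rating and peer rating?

Same trait (Hos), different methods: r(Hos3, Hos1) = 0.66.

0.66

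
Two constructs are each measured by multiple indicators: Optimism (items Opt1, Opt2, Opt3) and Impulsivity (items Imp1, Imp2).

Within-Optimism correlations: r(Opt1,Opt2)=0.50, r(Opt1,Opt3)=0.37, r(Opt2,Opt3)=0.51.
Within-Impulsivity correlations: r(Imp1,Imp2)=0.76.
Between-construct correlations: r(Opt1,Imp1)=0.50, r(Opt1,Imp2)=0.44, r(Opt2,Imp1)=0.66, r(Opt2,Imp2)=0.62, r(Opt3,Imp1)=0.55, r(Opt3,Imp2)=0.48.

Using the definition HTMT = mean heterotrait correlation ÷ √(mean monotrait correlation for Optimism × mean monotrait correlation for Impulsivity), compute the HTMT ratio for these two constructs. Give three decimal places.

0.916

Mean between = 3.25/6 = 0.5417.
Mean within-Opt = 1.38/3 = 0.4600; mean within-Imp = 0.76/1 = 0.7600.
Geometric mean = √(0.4600 × 0.7600) = 0.5913.
HTMT = 0.5417 / 0.5913 = 0.916.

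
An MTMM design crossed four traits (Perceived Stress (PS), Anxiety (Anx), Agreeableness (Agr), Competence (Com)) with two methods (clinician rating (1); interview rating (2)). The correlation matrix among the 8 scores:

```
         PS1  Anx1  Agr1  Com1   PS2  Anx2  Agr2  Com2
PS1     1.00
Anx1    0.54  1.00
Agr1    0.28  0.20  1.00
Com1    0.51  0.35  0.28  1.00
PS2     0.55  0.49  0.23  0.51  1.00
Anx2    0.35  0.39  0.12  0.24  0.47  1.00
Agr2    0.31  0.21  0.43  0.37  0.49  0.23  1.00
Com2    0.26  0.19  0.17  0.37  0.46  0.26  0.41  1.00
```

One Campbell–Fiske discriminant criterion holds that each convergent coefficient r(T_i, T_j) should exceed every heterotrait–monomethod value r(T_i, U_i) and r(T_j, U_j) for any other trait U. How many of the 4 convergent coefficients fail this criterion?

Convergent coefficients and their comparison sets:
PS (methods 1·2): 0.55 vs {0.54, 0.47, 0.28, 0.49, 0.51, 0.46} → pass.
Anx (methods 1·2): 0.39 vs {0.54, 0.47, 0.20, 0.23, 0.35, 0.26} → fail.
Agr (methods 1·2): 0.43 vs {0.28, 0.49, 0.20, 0.23, 0.28, 0.41} → fail.
Com (methods 1·2): 0.37 vs {0.51, 0.46, 0.35, 0.26, 0.28, 0.41} → fail.
3 of 4 fail.

3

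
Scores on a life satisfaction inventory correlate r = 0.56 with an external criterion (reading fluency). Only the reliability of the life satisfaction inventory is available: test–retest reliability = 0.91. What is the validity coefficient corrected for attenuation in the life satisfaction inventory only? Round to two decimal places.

0.59

Single correction: r_c = r_obs / √r_xx = 0.56 / √0.91 = 0.56 / 0.9539 ≈ 0.59.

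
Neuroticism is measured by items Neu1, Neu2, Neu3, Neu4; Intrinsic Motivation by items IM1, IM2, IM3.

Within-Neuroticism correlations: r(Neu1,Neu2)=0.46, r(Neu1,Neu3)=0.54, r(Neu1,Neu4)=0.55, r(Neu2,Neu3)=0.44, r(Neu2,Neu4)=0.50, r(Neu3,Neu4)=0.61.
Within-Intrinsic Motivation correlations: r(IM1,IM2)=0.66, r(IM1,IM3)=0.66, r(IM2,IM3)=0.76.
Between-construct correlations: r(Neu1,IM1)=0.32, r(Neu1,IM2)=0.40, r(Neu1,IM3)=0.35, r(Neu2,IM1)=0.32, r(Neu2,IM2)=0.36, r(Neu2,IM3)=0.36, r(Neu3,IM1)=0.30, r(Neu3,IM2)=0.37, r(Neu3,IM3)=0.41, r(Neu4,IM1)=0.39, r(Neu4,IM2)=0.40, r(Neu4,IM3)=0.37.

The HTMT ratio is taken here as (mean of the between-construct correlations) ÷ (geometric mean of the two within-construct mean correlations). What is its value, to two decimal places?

0.61

Between-construct mean = 4.35/12 = 0.3625.
Mean within-Neu = 3.10/6 = 0.5167; mean within-IM = 2.08/3 = 0.6933.
Geometric mean = √(0.5167 × 0.6933) = 0.5985.
HTMT = 0.3625 / 0.5985 = 0.61.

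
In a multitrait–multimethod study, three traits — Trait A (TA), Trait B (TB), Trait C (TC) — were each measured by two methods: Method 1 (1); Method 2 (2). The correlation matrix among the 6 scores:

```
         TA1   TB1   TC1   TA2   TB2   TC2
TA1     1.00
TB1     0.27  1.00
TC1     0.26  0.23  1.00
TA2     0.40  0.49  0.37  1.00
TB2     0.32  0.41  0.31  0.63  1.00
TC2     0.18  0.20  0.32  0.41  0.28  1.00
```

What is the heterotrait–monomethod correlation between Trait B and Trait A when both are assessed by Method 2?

0.63

Different traits, same method: r(TB2, TA2) = 0.63.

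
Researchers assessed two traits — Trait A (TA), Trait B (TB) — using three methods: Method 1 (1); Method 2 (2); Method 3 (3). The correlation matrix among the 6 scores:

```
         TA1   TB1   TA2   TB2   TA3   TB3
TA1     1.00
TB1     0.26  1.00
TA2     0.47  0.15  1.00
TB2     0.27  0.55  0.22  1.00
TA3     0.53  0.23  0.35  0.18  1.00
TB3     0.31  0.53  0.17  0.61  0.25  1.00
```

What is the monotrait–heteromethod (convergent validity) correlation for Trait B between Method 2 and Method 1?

0.55

Same trait (TB), different methods: r(TB2, TB1) = 0.55.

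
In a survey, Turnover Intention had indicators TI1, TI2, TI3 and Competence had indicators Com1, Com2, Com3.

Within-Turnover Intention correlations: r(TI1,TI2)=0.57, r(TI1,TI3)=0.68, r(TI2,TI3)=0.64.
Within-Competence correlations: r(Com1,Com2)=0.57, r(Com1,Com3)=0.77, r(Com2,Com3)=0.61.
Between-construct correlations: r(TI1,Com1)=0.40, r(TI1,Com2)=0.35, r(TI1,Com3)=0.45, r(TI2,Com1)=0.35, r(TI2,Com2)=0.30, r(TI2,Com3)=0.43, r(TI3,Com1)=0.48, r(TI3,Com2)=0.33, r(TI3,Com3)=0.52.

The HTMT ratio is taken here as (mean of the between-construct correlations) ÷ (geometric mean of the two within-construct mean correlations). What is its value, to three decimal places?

Mean between = 3.61/9 = 0.4011.
Mean within-TI = 1.89/3 = 0.6300; mean within-Com = 1.95/3 = 0.6500.
Geometric mean = √(0.6300 × 0.6500) = 0.6399.
HTMT = 0.4011 / 0.6399 = 0.627.

0.627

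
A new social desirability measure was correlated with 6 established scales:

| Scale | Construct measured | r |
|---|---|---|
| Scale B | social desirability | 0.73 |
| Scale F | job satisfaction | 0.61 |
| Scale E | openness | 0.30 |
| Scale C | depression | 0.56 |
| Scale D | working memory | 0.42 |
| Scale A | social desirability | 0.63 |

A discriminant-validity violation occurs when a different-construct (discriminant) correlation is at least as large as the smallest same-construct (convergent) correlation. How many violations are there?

Convergent (same construct = social desirability): Scale B, Scale A.
Smallest convergent = 0.63. Discriminant values: 0.61, 0.30, 0.56, 0.42; count ≥ 0.63 → 0.

0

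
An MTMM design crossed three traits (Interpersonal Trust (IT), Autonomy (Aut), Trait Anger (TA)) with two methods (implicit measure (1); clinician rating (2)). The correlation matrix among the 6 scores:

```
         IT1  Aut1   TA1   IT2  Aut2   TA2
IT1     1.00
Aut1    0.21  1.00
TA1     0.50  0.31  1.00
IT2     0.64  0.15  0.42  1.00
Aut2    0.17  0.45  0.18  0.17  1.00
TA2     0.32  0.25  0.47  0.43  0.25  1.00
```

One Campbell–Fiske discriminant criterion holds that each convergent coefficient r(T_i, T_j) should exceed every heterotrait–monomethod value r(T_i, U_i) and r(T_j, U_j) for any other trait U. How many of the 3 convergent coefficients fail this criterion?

Convergent coefficients and their comparison sets:
IT (methods 1·2): 0.64 vs {0.21, 0.17, 0.50, 0.43} → pass.
Aut (methods 1·2): 0.45 vs {0.21, 0.17, 0.31, 0.25} → pass.
TA (methods 1·2): 0.47 vs {0.50, 0.43, 0.31, 0.25} → fail.
1 of 3 fail.

1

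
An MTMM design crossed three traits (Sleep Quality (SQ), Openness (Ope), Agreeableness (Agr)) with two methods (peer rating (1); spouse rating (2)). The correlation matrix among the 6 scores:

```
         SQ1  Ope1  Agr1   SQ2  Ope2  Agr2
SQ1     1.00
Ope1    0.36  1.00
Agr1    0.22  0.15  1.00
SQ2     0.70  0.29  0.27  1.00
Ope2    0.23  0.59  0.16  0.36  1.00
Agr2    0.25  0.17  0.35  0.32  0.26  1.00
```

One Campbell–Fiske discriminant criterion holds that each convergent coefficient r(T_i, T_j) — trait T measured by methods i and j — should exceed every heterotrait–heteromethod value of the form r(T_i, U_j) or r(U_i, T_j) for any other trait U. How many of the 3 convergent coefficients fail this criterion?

Checking each validity diagonal entry against its comparison values:
SQ (methods 1·2): 0.70 vs {0.23, 0.29, 0.25, 0.27} → pass.
Ope (methods 1·2): 0.59 vs {0.29, 0.23, 0.17, 0.16} → pass.
Agr (methods 1·2): 0.35 vs {0.27, 0.25, 0.16, 0.17} → pass.
0 of 3 fail.

0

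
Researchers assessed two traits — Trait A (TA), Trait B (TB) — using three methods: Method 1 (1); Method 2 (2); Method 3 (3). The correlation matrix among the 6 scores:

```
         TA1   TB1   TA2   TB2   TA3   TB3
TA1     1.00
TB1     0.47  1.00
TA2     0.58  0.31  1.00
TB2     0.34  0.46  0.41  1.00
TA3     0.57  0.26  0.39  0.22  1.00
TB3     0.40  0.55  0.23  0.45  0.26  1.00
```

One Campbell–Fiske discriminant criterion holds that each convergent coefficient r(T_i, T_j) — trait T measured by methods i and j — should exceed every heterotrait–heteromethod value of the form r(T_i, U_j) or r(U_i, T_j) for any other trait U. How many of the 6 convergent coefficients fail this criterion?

0

Checking each validity diagonal entry against its comparison values:
TA (methods 1·2): 0.58 vs {0.34, 0.31} → pass.
TA (methods 1·3): 0.57 vs {0.40, 0.26} → pass.
TA (methods 2·3): 0.39 vs {0.23, 0.22} → pass.
TB (methods 1·2): 0.46 vs {0.31, 0.34} → pass.
TB (methods 1·3): 0.55 vs {0.26, 0.40} → pass.
TB (methods 2·3): 0.45 vs {0.22, 0.23} → pass.
0 of 6 fail.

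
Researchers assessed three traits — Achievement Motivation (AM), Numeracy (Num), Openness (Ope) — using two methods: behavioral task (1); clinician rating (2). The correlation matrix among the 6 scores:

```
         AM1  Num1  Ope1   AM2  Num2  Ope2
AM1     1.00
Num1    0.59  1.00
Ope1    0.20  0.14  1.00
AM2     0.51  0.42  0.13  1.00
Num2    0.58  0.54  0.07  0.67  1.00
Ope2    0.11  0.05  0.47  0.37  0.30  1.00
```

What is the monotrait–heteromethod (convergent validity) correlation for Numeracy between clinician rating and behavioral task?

0.54

Same trait (Num), different methods: r(Num2, Num1) = 0.54.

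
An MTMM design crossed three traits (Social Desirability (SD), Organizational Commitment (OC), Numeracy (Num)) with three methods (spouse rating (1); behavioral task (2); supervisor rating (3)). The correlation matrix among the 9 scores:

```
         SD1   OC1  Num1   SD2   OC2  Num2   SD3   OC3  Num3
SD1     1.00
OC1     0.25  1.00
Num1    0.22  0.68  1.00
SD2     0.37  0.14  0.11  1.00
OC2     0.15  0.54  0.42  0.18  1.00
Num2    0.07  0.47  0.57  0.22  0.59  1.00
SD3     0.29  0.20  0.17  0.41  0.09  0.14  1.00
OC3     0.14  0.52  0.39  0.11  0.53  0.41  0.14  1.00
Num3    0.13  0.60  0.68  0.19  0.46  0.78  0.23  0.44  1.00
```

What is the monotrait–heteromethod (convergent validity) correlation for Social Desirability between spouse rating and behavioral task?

0.37

Same trait (SD), different methods: r(SD1, SD2) = 0.37.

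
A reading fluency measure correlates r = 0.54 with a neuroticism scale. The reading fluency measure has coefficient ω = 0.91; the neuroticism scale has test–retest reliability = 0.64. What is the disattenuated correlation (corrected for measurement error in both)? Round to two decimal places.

0.71

r_true = r_obs / √(r_xx · r_yy) = 0.54 / √(0.91 × 0.64) = 0.54 / √0.5824 = 0.54 / 0.7632 ≈ 0.71.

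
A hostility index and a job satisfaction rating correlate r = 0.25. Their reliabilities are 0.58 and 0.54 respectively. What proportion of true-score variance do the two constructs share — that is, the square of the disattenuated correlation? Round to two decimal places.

Disattenuated r = 0.25 / √(0.58 × 0.54) = 0.25 / 0.5596 = 0.4467.
Shared true-score variance = 0.4467² = 0.1995 ≈ 0.20.

0.20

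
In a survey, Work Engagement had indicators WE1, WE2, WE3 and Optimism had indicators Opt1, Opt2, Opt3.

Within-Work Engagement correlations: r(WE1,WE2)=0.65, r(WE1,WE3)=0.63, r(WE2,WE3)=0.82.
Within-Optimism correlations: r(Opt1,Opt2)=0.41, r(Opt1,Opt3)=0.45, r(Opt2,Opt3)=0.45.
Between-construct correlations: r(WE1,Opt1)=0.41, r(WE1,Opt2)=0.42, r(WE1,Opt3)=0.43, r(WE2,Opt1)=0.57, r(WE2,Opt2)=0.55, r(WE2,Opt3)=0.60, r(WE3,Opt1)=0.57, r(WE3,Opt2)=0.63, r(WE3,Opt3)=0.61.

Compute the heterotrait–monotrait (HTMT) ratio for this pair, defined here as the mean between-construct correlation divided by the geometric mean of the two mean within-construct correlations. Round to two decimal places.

0.96

Mean between = 4.79/9 = 0.5322.
Mean within-WE = 2.10/3 = 0.7000; mean within-Opt = 1.31/3 = 0.4367.
Geometric mean = √(0.7000 × 0.4367) = 0.5529.
HTMT = 0.5322 / 0.5529 = 0.96.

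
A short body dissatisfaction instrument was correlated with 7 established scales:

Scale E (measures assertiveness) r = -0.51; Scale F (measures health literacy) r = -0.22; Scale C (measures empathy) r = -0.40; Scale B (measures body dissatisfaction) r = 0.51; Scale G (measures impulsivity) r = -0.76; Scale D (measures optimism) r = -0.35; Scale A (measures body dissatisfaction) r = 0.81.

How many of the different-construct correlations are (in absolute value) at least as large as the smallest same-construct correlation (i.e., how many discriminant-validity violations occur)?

Convergent (same construct = body dissatisfaction): Scale B, Scale A.
Smallest convergent = 0.51. Discriminant |r|: 0.51, 0.22, 0.40, 0.76, 0.35; count ≥ 0.51 → 2.

2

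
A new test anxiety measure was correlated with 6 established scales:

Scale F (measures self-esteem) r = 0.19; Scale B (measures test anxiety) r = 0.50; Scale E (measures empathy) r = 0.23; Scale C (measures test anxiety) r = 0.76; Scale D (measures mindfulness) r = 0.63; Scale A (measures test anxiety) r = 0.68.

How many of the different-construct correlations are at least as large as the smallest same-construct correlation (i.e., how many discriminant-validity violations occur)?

1

Convergent (same construct = test anxiety): Scale B, Scale C, Scale A.
Smallest convergent = 0.50. Discriminant values: 0.19, 0.23, 0.63; count ≥ 0.50 → 1.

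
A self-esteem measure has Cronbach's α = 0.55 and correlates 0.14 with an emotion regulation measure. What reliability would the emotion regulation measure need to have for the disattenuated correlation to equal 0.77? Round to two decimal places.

r_true = r_obs / √(r_xx · r_yy) ⇒ 0.77 = 0.14 / √(0.55 · r_yy).
√(0.55 · r_yy) = 0.14 / 0.77 = 0.1818; 0.55 · r_yy = 0.0331; r_yy = 0.0331 / 0.55 ≈ 0.06.

0.06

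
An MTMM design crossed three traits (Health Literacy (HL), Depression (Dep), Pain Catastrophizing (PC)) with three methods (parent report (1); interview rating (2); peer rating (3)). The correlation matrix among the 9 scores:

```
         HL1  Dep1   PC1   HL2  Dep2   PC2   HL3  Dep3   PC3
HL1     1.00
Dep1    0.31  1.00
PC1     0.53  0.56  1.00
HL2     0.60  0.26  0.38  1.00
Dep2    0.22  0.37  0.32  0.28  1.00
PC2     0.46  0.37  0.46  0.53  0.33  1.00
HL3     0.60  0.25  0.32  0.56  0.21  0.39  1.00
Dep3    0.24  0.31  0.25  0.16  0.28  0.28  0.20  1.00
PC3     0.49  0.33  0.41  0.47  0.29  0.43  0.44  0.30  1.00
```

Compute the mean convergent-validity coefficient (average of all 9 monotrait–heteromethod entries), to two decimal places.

0.45

Convergent values: 0.60, 0.60, 0.56, 0.37, 0.31, 0.28, 0.46, 0.41, 0.43; mean = 4.02/9 = 0.45.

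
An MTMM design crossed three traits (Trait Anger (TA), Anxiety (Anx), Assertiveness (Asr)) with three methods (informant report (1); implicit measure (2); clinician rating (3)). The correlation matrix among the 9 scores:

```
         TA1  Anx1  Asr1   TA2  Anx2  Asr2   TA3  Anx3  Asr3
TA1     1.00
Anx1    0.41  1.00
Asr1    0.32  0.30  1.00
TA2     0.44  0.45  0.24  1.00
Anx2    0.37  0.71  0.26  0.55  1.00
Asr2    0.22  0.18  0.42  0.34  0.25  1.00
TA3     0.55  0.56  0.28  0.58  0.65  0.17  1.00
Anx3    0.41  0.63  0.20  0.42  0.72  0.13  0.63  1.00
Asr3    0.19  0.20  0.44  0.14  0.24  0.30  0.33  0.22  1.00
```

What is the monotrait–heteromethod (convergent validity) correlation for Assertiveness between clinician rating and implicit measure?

Same trait (Asr), different methods: r(Asr3, Asr2) = 0.30.

0.30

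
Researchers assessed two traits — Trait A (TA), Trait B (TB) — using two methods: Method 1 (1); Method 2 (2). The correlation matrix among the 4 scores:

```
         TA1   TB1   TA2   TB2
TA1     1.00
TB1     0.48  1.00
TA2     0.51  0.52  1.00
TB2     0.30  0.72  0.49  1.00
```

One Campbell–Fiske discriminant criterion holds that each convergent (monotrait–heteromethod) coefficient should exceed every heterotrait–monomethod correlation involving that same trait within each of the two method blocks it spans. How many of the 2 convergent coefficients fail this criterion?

0

Checking each validity diagonal entry against its comparison values:
TA (methods 1·2): 0.51 vs {0.48, 0.49} → pass.
TB (methods 1·2): 0.72 vs {0.48, 0.49} → pass.
0 of 2 fail.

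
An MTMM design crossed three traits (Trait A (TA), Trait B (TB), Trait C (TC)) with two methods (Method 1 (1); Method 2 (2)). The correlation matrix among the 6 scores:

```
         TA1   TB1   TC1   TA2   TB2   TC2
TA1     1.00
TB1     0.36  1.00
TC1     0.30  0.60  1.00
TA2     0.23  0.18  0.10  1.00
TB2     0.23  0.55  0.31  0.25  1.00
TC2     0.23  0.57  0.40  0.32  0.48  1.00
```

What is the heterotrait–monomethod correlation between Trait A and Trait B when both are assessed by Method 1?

Different traits, same method: r(TA1, TB1) = 0.36.

0.36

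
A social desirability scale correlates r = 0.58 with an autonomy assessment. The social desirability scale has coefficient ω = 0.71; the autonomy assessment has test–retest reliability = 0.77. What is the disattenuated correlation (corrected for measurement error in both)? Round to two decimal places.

r_true = r_obs / √(r_xx · r_yy) = 0.58 / √(0.71 × 0.77) = 0.58 / √0.5467 = 0.58 / 0.7394 ≈ 0.78.

0.78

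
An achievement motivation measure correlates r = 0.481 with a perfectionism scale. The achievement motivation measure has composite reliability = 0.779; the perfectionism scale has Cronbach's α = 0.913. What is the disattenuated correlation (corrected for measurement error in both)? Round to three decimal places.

0.570

r_true = r_obs / √(r_xx · r_yy) = 0.481 / √(0.779 × 0.913) = 0.481 / √0.711227 = 0.481 / 0.8433 ≈ 0.570.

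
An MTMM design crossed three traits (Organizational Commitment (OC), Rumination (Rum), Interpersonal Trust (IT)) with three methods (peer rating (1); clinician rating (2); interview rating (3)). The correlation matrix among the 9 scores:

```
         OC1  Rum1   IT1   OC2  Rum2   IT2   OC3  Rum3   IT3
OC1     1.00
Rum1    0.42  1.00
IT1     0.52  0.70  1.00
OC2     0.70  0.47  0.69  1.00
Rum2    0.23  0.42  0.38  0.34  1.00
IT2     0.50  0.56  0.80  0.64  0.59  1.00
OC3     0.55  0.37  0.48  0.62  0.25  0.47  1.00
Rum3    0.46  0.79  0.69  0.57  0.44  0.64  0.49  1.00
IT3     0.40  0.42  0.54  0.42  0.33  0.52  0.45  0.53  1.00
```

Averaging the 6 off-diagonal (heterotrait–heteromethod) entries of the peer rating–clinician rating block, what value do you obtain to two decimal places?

HTHM values (method 1 × method 2): 0.23, 0.50, 0.47, 0.56, 0.69, 0.38; mean = 2.83/6 = 0.47.

0.47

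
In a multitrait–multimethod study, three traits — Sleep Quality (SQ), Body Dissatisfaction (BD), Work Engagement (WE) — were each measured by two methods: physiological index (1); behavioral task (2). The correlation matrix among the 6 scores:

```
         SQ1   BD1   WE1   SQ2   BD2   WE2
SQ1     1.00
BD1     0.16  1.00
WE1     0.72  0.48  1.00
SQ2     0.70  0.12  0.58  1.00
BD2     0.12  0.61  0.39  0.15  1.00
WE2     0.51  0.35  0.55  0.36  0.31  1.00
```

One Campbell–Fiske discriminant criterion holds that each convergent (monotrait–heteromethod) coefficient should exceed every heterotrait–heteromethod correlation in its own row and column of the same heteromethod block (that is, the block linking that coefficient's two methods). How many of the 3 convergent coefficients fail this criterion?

1

Each convergent coefficient versus the relevant comparison correlations:
SQ (methods 1·2): 0.70 vs {0.12, 0.12, 0.51, 0.58} → pass.
BD (methods 1·2): 0.61 vs {0.12, 0.12, 0.35, 0.39} → pass.
WE (methods 1·2): 0.55 vs {0.58, 0.51, 0.39, 0.35} → fail.
1 of 3 fail.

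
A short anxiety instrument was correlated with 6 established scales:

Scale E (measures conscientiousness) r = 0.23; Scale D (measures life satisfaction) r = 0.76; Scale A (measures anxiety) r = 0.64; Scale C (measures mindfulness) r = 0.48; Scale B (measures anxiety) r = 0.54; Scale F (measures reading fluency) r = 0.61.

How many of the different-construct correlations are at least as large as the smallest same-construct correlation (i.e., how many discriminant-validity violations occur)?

Convergent (same construct = anxiety): Scale A, Scale B.
Smallest convergent = 0.54. Discriminant values: 0.23, 0.76, 0.48, 0.61; count ≥ 0.54 → 2.

2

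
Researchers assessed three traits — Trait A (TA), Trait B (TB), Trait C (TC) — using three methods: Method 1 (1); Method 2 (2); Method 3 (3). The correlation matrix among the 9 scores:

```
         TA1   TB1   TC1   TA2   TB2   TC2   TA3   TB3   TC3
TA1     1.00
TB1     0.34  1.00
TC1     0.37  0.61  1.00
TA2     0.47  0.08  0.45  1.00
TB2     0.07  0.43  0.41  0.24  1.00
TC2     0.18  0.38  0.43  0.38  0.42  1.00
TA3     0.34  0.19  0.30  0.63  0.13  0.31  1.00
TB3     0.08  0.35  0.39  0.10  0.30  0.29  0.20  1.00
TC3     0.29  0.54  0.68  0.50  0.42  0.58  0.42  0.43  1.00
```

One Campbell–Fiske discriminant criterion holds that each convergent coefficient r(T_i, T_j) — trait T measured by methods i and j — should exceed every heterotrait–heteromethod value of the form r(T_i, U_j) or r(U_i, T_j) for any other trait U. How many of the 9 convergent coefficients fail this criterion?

Checking each validity diagonal entry against its comparison values:
TA (methods 1·2): 0.47 vs {0.07, 0.08, 0.18, 0.45} → pass.
TA (methods 1·3): 0.34 vs {0.08, 0.19, 0.29, 0.30} → pass.
TA (methods 2·3): 0.63 vs {0.10, 0.13, 0.50, 0.31} → pass.
TB (methods 1·2): 0.43 vs {0.08, 0.07, 0.38, 0.41} → pass.
TB (methods 1·3): 0.35 vs {0.19, 0.08, 0.54, 0.39} → fail.
TB (methods 2·3): 0.30 vs {0.13, 0.10, 0.42, 0.29} → fail.
TC (methods 1·2): 0.43 vs {0.45, 0.18, 0.41, 0.38} → fail.
TC (methods 1·3): 0.68 vs {0.30, 0.29, 0.39, 0.54} → pass.
TC (methods 2·3): 0.58 vs {0.31, 0.50, 0.29, 0.42} → pass.
3 of 9 fail.

3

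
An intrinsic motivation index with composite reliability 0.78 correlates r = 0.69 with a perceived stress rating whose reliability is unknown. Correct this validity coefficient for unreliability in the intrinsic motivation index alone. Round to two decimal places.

0.78

Single correction: r_c = r_obs / √r_xx = 0.69 / √0.78 = 0.69 / 0.8832 ≈ 0.78.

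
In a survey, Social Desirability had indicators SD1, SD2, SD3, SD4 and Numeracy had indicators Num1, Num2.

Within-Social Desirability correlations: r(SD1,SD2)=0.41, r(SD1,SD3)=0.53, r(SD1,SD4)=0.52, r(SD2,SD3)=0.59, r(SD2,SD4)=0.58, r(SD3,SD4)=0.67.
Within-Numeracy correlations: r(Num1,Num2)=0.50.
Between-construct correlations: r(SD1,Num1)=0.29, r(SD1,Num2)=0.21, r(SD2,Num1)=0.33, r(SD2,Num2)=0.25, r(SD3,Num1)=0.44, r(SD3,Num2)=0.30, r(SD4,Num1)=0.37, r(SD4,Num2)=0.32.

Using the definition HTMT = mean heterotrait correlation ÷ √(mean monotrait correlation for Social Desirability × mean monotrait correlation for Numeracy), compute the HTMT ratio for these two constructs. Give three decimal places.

0.598

Mean heterotrait r = 2.51/8 = 0.3138.
Mean within-SD = 3.30/6 = 0.5500; mean within-Num = 0.50/1 = 0.5000.
Geometric mean = √(0.5500 × 0.5000) = 0.5244.
HTMT = 0.3138 / 0.5244 = 0.598.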